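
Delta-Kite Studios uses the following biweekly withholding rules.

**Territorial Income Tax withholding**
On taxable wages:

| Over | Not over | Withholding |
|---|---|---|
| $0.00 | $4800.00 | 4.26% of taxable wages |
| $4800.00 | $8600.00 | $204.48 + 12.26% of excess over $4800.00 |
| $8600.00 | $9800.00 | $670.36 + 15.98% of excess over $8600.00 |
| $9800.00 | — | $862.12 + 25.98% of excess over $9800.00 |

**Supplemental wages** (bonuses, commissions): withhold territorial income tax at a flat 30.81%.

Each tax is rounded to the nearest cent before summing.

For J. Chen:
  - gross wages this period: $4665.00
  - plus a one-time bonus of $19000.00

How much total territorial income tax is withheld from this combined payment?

$6052.63

Territorial Income Tax: taxable = $4665.00
  4.26% × $4665.00 = $198.73
Supplemental (30.81% flat on bonus): 30.81% × $19000.00 = $5853.90
Total territorial income tax: $198.73 + $5853.90 = $6052.63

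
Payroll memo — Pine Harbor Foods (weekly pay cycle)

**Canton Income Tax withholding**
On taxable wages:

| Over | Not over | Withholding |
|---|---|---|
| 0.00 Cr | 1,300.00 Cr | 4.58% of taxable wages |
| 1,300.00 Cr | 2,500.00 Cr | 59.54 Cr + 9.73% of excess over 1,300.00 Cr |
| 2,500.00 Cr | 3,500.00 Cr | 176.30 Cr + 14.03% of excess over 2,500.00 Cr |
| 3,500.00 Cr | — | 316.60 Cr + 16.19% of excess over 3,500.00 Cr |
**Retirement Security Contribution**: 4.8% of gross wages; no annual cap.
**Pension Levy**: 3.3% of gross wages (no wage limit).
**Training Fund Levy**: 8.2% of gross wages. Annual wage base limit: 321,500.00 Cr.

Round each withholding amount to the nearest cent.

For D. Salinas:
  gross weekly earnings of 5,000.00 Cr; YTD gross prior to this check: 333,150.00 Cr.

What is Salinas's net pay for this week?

4,035.55 Cr

Canton Income Tax: taxable = 5,000.00 Cr
  316.60 Cr + 16.19% × (5,000.00 Cr − 3,500.00 Cr) = 316.60 Cr + 16.19% × 1,500.00 Cr = 559.45 Cr
Retirement Security Contribution: 4.8% × 5,000.00 Cr = 240.00 Cr
Pension Levy: 3.3% × 5,000.00 Cr = 165.00 Cr
Training Fund Levy: YTD 333,150.00 Cr ≥ cap 321,500.00 Cr → 0.00 Cr
Total withheld: 559.45 Cr + 240.00 Cr + 165.00 Cr + 0.00 Cr = 964.45 Cr
Net pay: 5,000.00 Cr − 964.45 Cr = 4,035.55 Cr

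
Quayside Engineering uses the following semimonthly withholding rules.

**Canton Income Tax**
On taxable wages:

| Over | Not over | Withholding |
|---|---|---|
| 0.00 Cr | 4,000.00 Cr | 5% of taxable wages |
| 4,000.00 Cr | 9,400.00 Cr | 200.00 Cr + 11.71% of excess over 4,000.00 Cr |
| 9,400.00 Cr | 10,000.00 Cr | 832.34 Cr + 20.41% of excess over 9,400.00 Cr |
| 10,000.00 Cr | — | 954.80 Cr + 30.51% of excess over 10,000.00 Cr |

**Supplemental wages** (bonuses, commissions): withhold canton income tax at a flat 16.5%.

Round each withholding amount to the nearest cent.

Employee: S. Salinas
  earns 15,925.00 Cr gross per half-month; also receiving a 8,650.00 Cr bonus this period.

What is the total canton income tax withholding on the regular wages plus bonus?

4,189.77 Cr

Canton Income Tax: taxable = 15,925.00 Cr
  954.80 Cr + 30.51% × (15,925.00 Cr − 10,000.00 Cr) = 954.80 Cr + 30.51% × 5,925.00 Cr = 2,762.52 Cr
Supplemental (16.5% flat on bonus): 16.5% × 8,650.00 Cr = 1,427.25 Cr
Total canton income tax: 2,762.52 Cr + 1,427.25 Cr = 4,189.77 Cr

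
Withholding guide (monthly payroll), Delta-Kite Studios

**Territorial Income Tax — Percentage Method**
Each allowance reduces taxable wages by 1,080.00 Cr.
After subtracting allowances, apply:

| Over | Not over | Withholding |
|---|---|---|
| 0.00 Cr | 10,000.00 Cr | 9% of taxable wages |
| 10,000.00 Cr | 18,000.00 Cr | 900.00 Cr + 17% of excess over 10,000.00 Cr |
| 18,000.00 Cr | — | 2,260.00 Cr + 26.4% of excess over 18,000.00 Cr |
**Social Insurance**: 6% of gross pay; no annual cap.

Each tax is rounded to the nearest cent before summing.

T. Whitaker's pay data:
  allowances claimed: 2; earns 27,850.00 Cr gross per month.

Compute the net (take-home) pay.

21,888.84 Cr

Territorial Income Tax: taxable = 27,850.00 Cr − 2×1,080.00 Cr = 25,690.00 Cr
  2,260.00 Cr + 26.4% × (25,690.00 Cr − 18,000.00 Cr) = 2,260.00 Cr + 26.4% × 7,690.00 Cr = 4,290.16 Cr
Social Insurance: 6% × 27,850.00 Cr = 1,671.00 Cr
Total withheld: 4,290.16 Cr + 1,671.00 Cr = 5,961.16 Cr
Net pay: 27,850.00 Cr − 5,961.16 Cr = 21,888.84 Cr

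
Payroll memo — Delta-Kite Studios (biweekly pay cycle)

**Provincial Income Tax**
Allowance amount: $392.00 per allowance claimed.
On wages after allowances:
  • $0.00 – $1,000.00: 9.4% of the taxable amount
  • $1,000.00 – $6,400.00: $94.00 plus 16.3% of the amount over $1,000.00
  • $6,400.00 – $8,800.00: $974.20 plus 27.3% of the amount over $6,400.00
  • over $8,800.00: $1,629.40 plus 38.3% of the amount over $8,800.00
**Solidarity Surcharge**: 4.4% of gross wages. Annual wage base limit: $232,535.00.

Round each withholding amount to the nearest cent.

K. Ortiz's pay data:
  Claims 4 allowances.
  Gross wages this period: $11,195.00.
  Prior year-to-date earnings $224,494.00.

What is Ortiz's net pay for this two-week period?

Provincial Income Tax: taxable = $11,195.00 − 4×$392.00 = $9,627.00
  $1,629.40 + 38.3% × ($9,627.00 − $8,800.00) = $1,629.40 + 38.3% × $827.00 = $1,946.14
Solidarity Surcharge: cap $232,535.00 − YTD $224,494.00 = $8,041.00 subject; 4.4% × $8,041.00 = $353.80
Total withheld: $1,946.14 + $353.80 = $2,299.94
Net pay: $11,195.00 − $2,299.94 = $8,895.06

$8,895.06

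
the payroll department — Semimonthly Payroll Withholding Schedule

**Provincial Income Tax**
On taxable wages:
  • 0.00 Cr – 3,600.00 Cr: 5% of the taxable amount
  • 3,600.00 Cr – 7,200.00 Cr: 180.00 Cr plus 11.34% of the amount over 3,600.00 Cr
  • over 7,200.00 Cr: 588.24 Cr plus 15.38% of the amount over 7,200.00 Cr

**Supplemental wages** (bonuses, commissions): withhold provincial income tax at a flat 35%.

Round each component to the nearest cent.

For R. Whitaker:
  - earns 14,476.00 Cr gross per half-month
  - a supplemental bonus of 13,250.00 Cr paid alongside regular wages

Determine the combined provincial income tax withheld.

Provincial Income Tax: taxable = 14,476.00 Cr
  588.24 Cr + 15.38% × (14,476.00 Cr − 7,200.00 Cr) = 588.24 Cr + 15.38% × 7,276.00 Cr = 1,707.29 Cr
Supplemental (35% flat on bonus): 35% × 13,250.00 Cr = 4,637.50 Cr
Total provincial income tax: 1,707.29 Cr + 4,637.50 Cr = 6,344.79 Cr

6,344.79 Cr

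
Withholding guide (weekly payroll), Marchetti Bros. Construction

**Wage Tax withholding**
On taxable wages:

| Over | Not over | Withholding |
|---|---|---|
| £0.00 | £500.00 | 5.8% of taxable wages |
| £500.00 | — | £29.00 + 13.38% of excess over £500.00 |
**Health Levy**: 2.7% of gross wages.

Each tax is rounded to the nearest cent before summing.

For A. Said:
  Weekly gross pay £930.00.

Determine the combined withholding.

Wage Tax: taxable = £930.00
  £29.00 + 13.38% × (£930.00 − £500.00) = £29.00 + 13.38% × £430.00 = £86.53
Health Levy: 2.7% × £930.00 = £25.11
Total: £86.53 + £25.11 = £111.64

£111.64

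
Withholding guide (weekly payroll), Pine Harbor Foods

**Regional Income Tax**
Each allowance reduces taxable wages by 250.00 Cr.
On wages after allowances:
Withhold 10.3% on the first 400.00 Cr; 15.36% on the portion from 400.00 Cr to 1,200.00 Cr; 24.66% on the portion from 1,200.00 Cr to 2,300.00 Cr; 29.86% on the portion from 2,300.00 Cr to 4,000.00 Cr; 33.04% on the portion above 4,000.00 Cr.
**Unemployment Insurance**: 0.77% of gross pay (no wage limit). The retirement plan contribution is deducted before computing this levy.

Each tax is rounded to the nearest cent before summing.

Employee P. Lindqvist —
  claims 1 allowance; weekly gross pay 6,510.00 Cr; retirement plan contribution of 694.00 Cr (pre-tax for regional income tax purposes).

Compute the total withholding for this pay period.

1,505.15 Cr

Regional Income Tax: taxable = 6,510.00 Cr − 694.00 Cr − 1×250.00 Cr = 5,566.00 Cr
  942.96 Cr + 33.04% × (5,566.00 Cr − 4,000.00 Cr) = 942.96 Cr + 33.04% × 1,566.00 Cr = 1,460.37 Cr
Unemployment Insurance: 0.77% × 5,816.00 Cr = 44.78 Cr
Total: 1,460.37 Cr + 44.78 Cr = 1,505.15 Cr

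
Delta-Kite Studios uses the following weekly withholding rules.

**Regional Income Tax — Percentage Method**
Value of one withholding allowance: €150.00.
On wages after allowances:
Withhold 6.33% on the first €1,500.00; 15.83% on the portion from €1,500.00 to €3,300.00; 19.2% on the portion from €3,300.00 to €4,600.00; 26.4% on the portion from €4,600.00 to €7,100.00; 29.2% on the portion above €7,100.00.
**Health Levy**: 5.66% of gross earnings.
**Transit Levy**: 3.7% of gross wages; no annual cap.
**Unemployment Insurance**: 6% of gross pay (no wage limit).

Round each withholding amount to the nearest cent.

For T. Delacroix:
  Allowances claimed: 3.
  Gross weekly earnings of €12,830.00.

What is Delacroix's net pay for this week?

Regional Income Tax: taxable = €12,830.00 − 3×€150.00 = €12,380.00
  €1,289.49 + 29.2% × (€12,380.00 − €7,100.00) = €1,289.49 + 29.2% × €5,280.00 = €2,831.25
Health Levy: 5.66% × €12,830.00 = €726.18
Transit Levy: 3.7% × €12,830.00 = €474.71
Unemployment Insurance: 6% × €12,830.00 = €769.80
Total withheld: €2,831.25 + €726.18 + €474.71 + €769.80 = €4,801.94
Net pay: €12,830.00 − €4,801.94 = €8,028.06

€8,028.06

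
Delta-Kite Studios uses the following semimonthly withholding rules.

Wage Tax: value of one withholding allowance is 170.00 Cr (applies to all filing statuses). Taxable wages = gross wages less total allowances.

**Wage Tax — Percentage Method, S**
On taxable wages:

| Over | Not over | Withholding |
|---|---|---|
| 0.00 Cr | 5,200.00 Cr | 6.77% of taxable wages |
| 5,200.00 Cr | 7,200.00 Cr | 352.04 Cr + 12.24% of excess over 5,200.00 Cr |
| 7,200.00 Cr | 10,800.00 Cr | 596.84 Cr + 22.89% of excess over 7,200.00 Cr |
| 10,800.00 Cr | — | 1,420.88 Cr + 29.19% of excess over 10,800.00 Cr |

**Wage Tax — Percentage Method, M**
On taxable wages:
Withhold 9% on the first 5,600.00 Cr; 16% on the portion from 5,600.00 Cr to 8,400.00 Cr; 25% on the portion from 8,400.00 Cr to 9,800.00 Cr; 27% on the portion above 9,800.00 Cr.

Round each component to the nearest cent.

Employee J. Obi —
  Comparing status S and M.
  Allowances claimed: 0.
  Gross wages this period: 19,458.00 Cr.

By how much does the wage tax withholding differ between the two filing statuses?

Wage Tax (S): taxable = 19,458.00 Cr
  1,420.88 Cr + 29.19% × (19,458.00 Cr − 10,800.00 Cr) = 1,420.88 Cr + 29.19% × 8,658.00 Cr = 3,948.15 Cr
Wage Tax (M): taxable = 19,458.00 Cr
  1,302.00 Cr + 27% × (19,458.00 Cr − 9,800.00 Cr) = 1,302.00 Cr + 27% × 9,658.00 Cr = 3,909.66 Cr
Difference: |3,948.15 Cr − 3,909.66 Cr| = 38.49 Cr (higher under S)

38.49 Cr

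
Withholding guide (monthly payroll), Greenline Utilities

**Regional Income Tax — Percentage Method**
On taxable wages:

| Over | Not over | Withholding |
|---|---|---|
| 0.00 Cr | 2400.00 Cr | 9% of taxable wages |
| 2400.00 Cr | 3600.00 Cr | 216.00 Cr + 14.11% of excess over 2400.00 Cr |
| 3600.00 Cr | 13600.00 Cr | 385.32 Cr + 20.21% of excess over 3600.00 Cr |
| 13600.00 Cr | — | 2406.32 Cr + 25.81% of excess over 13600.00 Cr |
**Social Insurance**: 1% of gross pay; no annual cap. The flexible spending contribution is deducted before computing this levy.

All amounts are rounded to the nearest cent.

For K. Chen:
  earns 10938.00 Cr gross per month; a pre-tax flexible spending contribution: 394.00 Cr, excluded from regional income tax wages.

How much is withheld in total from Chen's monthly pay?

1894.14 Cr

Regional Income Tax: taxable = 10938.00 Cr − 394.00 Cr = 10544.00 Cr
  385.32 Cr + 20.21% × (10544.00 Cr − 3600.00 Cr) = 385.32 Cr + 20.21% × 6944.00 Cr = 1788.70 Cr
Social Insurance: 1% × 10544.00 Cr = 105.44 Cr
Total: 1788.70 Cr + 105.44 Cr = 1894.14 Cr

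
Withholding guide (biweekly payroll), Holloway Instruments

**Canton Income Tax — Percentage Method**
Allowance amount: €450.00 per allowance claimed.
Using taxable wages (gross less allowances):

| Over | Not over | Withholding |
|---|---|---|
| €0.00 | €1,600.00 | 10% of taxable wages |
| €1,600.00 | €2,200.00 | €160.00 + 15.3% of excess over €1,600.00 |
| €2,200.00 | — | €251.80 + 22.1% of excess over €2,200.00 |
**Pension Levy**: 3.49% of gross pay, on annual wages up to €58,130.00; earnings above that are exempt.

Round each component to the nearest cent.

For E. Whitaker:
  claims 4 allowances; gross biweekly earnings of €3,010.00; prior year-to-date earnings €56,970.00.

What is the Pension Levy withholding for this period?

€40.48

Pension Levy: cap €58,130.00 − YTD €56,970.00 = €1,160.00 subject; 3.49% × €1,160.00 = €40.48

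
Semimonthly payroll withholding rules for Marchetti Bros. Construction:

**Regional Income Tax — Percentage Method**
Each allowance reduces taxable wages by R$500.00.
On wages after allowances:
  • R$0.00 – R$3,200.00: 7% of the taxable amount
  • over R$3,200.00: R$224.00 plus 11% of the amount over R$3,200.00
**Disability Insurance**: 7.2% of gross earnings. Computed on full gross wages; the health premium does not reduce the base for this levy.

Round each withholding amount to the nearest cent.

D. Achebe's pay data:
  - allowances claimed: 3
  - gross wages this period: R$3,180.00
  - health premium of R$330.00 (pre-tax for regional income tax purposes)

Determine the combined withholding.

R$323.46

Regional Income Tax: taxable = R$3,180.00 − R$330.00 − 3×R$500.00 = R$1,350.00
  7% × R$1,350.00 = R$94.50
Disability Insurance: 7.2% × R$3,180.00 = R$228.96
Total: R$94.50 + R$228.96 = R$323.46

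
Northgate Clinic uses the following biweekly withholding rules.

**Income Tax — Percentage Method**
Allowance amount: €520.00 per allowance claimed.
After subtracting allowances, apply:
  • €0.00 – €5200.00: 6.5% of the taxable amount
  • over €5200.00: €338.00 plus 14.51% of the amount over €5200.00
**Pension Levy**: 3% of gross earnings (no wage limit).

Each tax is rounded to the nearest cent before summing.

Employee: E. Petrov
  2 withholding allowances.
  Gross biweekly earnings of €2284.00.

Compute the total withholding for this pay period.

€149.38

Income Tax: taxable = €2284.00 − 2×€520.00 = €1244.00
  6.5% × €1244.00 = €80.86
Pension Levy: 3% × €2284.00 = €68.52
Total: €80.86 + €68.52 = €149.38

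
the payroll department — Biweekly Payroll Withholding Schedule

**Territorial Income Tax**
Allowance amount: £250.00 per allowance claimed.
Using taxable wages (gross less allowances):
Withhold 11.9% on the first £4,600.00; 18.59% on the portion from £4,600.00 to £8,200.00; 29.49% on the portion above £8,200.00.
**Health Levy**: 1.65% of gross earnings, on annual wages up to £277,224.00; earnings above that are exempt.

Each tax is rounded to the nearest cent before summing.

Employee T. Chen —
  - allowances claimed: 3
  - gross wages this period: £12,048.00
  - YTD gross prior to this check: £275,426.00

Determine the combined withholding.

Territorial Income Tax: taxable = £12,048.00 − 3×£250.00 = £11,298.00
  £1,216.64 + 29.49% × (£11,298.00 − £8,200.00) = £1,216.64 + 29.49% × £3,098.00 = £2,130.24
Health Levy: cap £277,224.00 − YTD £275,426.00 = £1,798.00 subject; 1.65% × £1,798.00 = £29.67
Total: £2,130.24 + £29.67 = £2,159.91

£2,159.91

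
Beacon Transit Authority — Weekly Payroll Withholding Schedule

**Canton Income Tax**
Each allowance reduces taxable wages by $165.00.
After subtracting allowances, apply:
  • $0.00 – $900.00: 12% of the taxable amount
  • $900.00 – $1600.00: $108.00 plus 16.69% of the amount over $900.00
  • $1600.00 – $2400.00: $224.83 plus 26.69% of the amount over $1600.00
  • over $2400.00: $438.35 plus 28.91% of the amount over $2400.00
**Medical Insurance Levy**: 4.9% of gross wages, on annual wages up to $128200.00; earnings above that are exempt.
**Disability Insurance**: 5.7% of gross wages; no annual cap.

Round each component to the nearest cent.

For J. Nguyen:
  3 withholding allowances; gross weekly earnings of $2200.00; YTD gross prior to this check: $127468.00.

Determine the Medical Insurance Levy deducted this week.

Medical Insurance Levy: cap $128200.00 − YTD $127468.00 = $732.00 subject; 4.9% × $732.00 = $35.87

$35.87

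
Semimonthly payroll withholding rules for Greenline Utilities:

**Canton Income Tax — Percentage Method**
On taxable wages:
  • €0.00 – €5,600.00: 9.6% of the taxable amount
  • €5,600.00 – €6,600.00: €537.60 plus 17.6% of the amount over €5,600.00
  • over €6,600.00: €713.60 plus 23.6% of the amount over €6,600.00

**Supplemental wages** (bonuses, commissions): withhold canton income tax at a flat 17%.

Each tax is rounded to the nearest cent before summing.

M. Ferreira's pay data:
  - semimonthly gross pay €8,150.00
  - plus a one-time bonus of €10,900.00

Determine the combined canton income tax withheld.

€2,932.40

Canton Income Tax: taxable = €8,150.00
  €713.60 + 23.6% × (€8,150.00 − €6,600.00) = €713.60 + 23.6% × €1,550.00 = €1,079.40
Supplemental (17% flat on bonus): 17% × €10,900.00 = €1,853.00
Total canton income tax: €1,079.40 + €1,853.00 = €2,932.40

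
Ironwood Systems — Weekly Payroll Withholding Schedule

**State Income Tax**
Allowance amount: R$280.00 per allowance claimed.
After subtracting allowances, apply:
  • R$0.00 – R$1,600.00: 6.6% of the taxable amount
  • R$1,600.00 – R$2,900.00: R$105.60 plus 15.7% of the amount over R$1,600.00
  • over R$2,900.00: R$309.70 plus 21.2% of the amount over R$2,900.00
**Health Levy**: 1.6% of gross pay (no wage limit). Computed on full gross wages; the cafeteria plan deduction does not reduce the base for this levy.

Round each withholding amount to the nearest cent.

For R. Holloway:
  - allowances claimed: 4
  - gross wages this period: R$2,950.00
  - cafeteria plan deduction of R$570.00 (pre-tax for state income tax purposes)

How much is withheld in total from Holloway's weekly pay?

State Income Tax: taxable = R$2,950.00 − R$570.00 − 4×R$280.00 = R$1,260.00
  6.6% × R$1,260.00 = R$83.16
Health Levy: 1.6% × R$2,950.00 = R$47.20
Total: R$83.16 + R$47.20 = R$130.36

R$130.36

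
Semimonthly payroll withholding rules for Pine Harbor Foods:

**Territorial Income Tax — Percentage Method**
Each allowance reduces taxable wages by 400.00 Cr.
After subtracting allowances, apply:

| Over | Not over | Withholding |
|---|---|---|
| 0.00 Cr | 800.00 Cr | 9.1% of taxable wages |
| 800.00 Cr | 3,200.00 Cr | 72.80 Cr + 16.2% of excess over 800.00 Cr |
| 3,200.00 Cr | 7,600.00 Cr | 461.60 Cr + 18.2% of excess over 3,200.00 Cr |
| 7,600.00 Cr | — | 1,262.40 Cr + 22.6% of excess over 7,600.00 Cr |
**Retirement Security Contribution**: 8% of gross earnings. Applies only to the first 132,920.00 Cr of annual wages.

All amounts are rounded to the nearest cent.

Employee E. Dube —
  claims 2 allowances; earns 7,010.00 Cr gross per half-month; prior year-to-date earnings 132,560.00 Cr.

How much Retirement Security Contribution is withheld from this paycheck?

Retirement Security Contribution: cap 132,920.00 Cr − YTD 132,560.00 Cr = 360.00 Cr subject; 8% × 360.00 Cr = 28.80 Cr

28.80 Cr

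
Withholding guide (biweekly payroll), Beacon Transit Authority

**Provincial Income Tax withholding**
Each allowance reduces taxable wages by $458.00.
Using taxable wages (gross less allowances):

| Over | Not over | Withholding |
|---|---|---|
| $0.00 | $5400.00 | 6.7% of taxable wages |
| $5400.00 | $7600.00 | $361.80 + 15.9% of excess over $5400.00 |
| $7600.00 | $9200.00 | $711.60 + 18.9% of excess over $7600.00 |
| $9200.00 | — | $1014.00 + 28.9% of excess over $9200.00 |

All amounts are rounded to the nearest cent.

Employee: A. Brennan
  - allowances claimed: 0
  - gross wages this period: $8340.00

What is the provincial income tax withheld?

Provincial Income Tax: taxable = $8340.00
  $711.60 + 18.9% × ($8340.00 − $7600.00) = $711.60 + 18.9% × $740.00 = $851.46

$851.46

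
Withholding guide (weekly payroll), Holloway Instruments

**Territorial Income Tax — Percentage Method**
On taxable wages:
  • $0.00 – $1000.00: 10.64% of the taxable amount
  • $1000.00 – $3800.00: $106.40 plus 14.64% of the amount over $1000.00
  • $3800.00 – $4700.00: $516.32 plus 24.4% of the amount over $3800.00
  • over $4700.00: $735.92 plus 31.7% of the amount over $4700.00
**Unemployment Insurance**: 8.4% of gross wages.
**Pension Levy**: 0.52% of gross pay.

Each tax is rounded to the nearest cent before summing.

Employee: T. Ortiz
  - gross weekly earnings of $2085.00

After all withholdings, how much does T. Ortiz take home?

Territorial Income Tax: taxable = $2085.00
  $106.40 + 14.64% × ($2085.00 − $1000.00) = $106.40 + 14.64% × $1085.00 = $265.24
Unemployment Insurance: 8.4% × $2085.00 = $175.14
Pension Levy: 0.52% × $2085.00 = $10.84
Total withheld: $265.24 + $175.14 + $10.84 = $451.22
Net pay: $2085.00 − $451.22 = $1633.78

$1633.78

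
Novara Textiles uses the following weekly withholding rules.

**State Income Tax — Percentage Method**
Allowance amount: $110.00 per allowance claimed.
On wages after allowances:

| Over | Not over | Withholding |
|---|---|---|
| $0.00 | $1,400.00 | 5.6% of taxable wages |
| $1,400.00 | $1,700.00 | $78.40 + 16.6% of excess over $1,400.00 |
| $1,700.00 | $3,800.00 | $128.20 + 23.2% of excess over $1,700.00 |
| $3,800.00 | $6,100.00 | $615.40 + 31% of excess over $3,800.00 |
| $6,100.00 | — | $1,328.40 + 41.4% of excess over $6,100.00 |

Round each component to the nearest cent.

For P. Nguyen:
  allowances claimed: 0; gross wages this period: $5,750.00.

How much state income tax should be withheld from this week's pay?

$1,219.90

State Income Tax: taxable = $5,750.00
  $615.40 + 31% × ($5,750.00 − $3,800.00) = $615.40 + 31% × $1,950.00 = $1,219.90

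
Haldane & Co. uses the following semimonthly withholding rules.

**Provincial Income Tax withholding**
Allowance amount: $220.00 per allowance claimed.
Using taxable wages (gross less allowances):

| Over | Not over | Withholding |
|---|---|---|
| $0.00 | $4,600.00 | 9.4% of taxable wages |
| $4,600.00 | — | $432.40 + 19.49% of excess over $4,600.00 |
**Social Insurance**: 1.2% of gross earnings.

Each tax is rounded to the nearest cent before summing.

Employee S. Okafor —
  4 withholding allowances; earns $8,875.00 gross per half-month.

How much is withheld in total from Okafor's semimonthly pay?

$1,200.59

Provincial Income Tax: taxable = $8,875.00 − 4×$220.00 = $7,995.00
  $432.40 + 19.49% × ($7,995.00 − $4,600.00) = $432.40 + 19.49% × $3,395.00 = $1,094.09
Social Insurance: 1.2% × $8,875.00 = $106.50
Total: $1,094.09 + $106.50 = $1,200.59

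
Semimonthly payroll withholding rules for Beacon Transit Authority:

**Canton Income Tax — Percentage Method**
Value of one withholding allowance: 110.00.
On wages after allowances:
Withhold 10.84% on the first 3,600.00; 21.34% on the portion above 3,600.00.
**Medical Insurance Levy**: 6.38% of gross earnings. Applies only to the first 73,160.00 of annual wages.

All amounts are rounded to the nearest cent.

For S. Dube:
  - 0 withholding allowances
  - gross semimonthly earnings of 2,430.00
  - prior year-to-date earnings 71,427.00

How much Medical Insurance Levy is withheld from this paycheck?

110.57

Medical Insurance Levy: cap 73,160.00 − YTD 71,427.00 = 1,733.00 subject; 6.38% × 1,733.00 = 110.57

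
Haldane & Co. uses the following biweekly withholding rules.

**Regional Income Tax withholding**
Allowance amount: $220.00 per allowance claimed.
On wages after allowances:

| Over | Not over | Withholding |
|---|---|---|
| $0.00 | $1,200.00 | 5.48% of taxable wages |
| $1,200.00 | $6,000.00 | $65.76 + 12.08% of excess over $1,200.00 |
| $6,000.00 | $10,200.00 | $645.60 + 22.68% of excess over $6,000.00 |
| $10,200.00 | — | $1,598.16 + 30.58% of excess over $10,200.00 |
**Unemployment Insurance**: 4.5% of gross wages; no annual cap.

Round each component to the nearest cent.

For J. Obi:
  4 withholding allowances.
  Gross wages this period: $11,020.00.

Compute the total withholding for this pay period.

Regional Income Tax: taxable = $11,020.00 − 4×$220.00 = $10,140.00
  $645.60 + 22.68% × ($10,140.00 − $6,000.00) = $645.60 + 22.68% × $4,140.00 = $1,584.55
Unemployment Insurance: 4.5% × $11,020.00 = $495.90
Total: $1,584.55 + $495.90 = $2,080.45

$2,080.45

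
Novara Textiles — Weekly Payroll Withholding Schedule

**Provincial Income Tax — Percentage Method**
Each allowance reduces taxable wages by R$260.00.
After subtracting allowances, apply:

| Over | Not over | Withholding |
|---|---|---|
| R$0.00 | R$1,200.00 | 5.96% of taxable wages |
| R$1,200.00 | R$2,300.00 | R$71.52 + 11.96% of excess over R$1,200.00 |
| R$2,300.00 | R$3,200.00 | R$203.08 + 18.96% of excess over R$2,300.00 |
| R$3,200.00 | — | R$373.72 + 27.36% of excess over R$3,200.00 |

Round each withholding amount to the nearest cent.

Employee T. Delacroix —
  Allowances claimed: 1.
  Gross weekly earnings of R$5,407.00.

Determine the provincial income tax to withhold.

Provincial Income Tax: taxable = R$5,407.00 − 1×R$260.00 = R$5,147.00
  R$373.72 + 27.36% × (R$5,147.00 − R$3,200.00) = R$373.72 + 27.36% × R$1,947.00 = R$906.42

R$906.42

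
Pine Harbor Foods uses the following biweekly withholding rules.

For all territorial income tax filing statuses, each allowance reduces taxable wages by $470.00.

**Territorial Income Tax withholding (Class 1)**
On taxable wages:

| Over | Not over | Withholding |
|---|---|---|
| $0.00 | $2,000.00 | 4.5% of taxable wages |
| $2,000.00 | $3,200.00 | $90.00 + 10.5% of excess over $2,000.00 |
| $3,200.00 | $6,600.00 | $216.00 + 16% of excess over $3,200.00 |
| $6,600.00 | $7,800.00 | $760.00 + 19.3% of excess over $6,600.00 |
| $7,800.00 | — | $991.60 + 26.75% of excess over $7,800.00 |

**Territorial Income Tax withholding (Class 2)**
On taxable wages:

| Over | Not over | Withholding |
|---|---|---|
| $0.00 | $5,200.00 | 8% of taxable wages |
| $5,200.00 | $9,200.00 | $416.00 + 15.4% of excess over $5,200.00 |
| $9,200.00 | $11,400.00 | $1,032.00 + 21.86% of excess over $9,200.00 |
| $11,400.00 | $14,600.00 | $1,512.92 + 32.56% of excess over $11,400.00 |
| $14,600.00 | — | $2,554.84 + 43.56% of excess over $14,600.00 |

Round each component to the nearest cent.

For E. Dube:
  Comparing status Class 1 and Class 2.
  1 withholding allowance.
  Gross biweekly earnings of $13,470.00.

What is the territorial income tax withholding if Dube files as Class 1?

Territorial Income Tax (Class 1): taxable = $13,470.00 − 1×$470.00 = $13,000.00
  $991.60 + 26.75% × ($13,000.00 − $7,800.00) = $991.60 + 26.75% × $5,200.00 = $2,382.60

$2,382.60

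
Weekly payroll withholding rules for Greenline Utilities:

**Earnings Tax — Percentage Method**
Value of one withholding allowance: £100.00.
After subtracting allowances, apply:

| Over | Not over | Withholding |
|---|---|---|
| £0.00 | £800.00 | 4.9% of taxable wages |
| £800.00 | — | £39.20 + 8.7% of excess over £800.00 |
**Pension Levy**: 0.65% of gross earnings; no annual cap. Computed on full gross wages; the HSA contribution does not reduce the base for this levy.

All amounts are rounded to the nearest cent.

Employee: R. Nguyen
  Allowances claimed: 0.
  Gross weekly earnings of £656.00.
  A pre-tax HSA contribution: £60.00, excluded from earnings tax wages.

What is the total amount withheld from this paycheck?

Earnings Tax: taxable = £656.00 − £60.00 = £596.00
  4.9% × £596.00 = £29.20
Pension Levy: 0.65% × £656.00 = £4.26
Total: £29.20 + £4.26 = £33.46

£33.46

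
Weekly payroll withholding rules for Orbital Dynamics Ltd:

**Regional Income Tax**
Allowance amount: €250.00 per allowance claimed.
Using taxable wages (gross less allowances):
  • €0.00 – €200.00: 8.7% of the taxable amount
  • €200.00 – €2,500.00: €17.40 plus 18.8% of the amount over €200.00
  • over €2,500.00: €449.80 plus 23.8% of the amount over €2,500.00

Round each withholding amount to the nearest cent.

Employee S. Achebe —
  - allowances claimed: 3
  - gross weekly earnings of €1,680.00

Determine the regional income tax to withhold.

Regional Income Tax: taxable = €1,680.00 − 3×€250.00 = €930.00
  €17.40 + 18.8% × (€930.00 − €200.00) = €17.40 + 18.8% × €730.00 = €154.64

€154.64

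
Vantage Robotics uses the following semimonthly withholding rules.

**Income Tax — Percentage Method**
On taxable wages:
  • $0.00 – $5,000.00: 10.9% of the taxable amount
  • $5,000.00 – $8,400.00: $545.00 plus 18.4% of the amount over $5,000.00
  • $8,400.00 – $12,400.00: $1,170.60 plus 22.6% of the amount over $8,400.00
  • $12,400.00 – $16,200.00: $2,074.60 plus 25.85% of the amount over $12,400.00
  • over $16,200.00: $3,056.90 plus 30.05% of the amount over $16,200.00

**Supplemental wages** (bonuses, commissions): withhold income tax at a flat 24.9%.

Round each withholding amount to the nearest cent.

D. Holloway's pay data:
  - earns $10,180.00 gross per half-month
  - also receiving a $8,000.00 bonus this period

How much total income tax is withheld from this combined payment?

$3,564.88

Income Tax: taxable = $10,180.00
  $1,170.60 + 22.6% × ($10,180.00 − $8,400.00) = $1,170.60 + 22.6% × $1,780.00 = $1,572.88
Supplemental (24.9% flat on bonus): 24.9% × $8,000.00 = $1,992.00
Total income tax: $1,572.88 + $1,992.00 = $3,564.88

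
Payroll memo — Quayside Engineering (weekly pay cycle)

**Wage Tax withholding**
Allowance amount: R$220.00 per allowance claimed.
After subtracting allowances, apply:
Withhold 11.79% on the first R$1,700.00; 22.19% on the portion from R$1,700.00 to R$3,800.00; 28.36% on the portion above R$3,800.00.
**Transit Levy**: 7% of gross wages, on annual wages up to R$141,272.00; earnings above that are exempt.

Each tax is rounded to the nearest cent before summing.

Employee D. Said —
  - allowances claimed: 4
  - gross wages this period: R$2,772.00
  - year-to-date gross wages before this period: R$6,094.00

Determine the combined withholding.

R$437.07

Wage Tax: taxable = R$2,772.00 − 4×R$220.00 = R$1,892.00
  R$200.43 + 22.19% × (R$1,892.00 − R$1,700.00) = R$200.43 + 22.19% × R$192.00 = R$243.03
Transit Levy: 7% × R$2,772.00 = R$194.04
Total: R$243.03 + R$194.04 = R$437.07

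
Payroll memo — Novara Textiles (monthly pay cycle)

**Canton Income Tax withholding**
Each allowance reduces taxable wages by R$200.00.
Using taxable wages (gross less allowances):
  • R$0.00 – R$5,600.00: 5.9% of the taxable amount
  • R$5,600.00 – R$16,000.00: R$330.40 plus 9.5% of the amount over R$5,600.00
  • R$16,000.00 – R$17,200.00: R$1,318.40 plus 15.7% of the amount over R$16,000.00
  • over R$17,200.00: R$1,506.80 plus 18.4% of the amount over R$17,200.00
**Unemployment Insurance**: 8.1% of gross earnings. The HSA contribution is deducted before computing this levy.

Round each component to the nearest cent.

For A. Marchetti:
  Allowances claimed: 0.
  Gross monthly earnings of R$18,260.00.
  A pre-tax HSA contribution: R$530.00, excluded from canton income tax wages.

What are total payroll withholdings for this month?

R$3,040.45

Canton Income Tax: taxable = R$18,260.00 − R$530.00 = R$17,730.00
  R$1,506.80 + 18.4% × (R$17,730.00 − R$17,200.00) = R$1,506.80 + 18.4% × R$530.00 = R$1,604.32
Unemployment Insurance: 8.1% × R$17,730.00 = R$1,436.13
Total: R$1,604.32 + R$1,436.13 = R$3,040.45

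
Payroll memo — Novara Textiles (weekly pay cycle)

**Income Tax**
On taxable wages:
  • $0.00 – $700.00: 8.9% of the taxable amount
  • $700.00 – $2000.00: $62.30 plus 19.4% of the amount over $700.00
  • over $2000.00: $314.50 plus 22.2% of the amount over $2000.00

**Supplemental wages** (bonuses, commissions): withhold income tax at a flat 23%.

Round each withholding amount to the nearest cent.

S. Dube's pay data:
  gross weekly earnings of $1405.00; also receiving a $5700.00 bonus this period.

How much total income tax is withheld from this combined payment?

Income Tax: taxable = $1405.00
  $62.30 + 19.4% × ($1405.00 − $700.00) = $62.30 + 19.4% × $705.00 = $199.07
Supplemental (23% flat on bonus): 23% × $5700.00 = $1311.00
Total income tax: $199.07 + $1311.00 = $1510.07

$1510.07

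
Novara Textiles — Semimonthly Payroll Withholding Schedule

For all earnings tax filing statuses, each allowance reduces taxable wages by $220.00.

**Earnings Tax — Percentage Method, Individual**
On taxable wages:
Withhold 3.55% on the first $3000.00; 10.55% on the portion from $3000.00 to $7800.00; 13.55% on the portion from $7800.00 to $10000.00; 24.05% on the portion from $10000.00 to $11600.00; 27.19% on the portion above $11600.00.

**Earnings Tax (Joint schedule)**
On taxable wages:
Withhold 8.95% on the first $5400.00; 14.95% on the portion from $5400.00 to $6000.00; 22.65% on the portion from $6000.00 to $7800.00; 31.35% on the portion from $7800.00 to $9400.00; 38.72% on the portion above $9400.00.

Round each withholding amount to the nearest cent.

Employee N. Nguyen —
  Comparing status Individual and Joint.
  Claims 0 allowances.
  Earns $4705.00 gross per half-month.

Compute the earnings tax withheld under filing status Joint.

$421.10

Earnings Tax (Joint): taxable = $4705.00
  8.95% × $4705.00 = $421.10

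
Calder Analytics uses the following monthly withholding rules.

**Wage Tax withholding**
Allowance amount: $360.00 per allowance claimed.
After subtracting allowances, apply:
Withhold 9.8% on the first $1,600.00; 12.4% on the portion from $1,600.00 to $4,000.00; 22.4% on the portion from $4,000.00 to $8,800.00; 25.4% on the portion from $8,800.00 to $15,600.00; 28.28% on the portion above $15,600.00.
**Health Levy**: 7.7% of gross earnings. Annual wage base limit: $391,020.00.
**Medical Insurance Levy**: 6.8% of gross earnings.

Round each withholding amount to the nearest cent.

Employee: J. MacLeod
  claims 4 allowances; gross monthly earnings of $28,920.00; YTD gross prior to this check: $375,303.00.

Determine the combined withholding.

Wage Tax: taxable = $28,920.00 − 4×$360.00 = $27,480.00
  $3,256.80 + 28.28% × ($27,480.00 − $15,600.00) = $3,256.80 + 28.28% × $11,880.00 = $6,616.46
Health Levy: cap $391,020.00 − YTD $375,303.00 = $15,717.00 subject; 7.7% × $15,717.00 = $1,210.21
Medical Insurance Levy: 6.8% × $28,920.00 = $1,966.56
Total: $6,616.46 + $1,210.21 + $1,966.56 = $9,793.23

$9,793.23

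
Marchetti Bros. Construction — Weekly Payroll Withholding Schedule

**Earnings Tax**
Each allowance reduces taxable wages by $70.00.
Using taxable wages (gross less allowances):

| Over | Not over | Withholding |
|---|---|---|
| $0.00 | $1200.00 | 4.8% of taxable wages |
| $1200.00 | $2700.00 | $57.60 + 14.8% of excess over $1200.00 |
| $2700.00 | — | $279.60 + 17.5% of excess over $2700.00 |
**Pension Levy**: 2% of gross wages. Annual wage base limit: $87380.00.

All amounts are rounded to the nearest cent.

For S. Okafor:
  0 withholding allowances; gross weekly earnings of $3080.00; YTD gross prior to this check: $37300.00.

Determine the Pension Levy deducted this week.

Pension Levy: 2% × $3080.00 = $61.60

$61.60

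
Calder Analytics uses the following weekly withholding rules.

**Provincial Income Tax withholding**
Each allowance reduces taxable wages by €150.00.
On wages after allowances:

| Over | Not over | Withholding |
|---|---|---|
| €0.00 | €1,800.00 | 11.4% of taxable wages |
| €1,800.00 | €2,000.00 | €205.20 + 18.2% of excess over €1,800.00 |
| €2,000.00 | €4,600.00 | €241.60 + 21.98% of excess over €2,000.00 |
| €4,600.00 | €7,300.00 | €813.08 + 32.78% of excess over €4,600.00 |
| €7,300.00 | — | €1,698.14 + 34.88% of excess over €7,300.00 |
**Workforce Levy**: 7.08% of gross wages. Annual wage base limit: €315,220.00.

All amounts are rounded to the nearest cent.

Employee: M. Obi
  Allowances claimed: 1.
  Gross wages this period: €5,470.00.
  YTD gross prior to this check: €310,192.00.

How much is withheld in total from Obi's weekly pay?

€1,405.08

Provincial Income Tax: taxable = €5,470.00 − 1×€150.00 = €5,320.00
  €813.08 + 32.78% × (€5,320.00 − €4,600.00) = €813.08 + 32.78% × €720.00 = €1,049.10
Workforce Levy: cap €315,220.00 − YTD €310,192.00 = €5,028.00 subject; 7.08% × €5,028.00 = €355.98
Total: €1,049.10 + €355.98 = €1,405.08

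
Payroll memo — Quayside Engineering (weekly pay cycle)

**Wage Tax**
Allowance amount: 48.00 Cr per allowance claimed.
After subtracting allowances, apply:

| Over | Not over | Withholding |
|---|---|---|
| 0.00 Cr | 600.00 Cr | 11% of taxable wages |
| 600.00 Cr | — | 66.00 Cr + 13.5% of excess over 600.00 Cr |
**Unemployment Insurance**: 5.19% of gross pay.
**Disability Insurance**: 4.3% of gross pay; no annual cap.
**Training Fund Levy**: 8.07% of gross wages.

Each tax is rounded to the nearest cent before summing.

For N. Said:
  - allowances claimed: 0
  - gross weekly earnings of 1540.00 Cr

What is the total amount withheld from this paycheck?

463.33 Cr

Wage Tax: taxable = 1540.00 Cr
  66.00 Cr + 13.5% × (1540.00 Cr − 600.00 Cr) = 66.00 Cr + 13.5% × 940.00 Cr = 192.90 Cr
Unemployment Insurance: 5.19% × 1540.00 Cr = 79.93 Cr
Disability Insurance: 4.3% × 1540.00 Cr = 66.22 Cr
Training Fund Levy: 8.07% × 1540.00 Cr = 124.28 Cr
Total: 192.90 Cr + 79.93 Cr + 66.22 Cr + 124.28 Cr = 463.33 Cr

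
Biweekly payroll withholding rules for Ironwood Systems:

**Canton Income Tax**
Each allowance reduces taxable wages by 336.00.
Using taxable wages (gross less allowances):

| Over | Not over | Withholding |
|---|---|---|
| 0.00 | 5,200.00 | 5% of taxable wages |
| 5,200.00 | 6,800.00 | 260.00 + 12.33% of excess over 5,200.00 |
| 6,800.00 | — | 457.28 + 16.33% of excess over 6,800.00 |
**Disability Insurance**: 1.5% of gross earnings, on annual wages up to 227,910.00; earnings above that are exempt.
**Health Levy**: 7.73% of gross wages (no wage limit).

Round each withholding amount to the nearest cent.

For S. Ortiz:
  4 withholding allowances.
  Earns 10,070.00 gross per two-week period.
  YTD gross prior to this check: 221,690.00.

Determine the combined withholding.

Canton Income Tax: taxable = 10,070.00 − 4×336.00 = 8,726.00
  457.28 + 16.33% × (8,726.00 − 6,800.00) = 457.28 + 16.33% × 1,926.00 = 771.80
Disability Insurance: cap 227,910.00 − YTD 221,690.00 = 6,220.00 subject; 1.5% × 6,220.00 = 93.30
Health Levy: 7.73% × 10,070.00 = 778.41
Total: 771.80 + 93.30 + 778.41 = 1,643.51

1,643.51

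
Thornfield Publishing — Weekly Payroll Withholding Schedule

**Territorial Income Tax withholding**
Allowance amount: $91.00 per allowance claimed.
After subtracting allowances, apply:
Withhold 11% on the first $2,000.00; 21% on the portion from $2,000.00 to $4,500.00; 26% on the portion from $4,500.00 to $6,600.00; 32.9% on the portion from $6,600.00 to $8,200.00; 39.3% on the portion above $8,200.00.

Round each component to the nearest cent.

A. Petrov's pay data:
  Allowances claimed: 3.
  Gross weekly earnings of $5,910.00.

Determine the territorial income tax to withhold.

$1,040.62

Territorial Income Tax: taxable = $5,910.00 − 3×$91.00 = $5,637.00
  $745.00 + 26% × ($5,637.00 − $4,500.00) = $745.00 + 26% × $1,137.00 = $1,040.62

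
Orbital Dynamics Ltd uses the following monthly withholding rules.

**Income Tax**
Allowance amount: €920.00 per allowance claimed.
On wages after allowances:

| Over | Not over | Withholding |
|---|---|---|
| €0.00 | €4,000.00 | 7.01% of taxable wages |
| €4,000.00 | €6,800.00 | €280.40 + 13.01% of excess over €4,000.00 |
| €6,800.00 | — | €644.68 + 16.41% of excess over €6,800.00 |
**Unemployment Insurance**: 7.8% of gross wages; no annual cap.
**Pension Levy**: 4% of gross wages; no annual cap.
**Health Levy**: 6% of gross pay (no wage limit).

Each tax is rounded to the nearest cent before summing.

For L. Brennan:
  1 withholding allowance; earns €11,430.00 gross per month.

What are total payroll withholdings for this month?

€3,288.03

Income Tax: taxable = €11,430.00 − 1×€920.00 = €10,510.00
  €644.68 + 16.41% × (€10,510.00 − €6,800.00) = €644.68 + 16.41% × €3,710.00 = €1,253.49
Unemployment Insurance: 7.8% × €11,430.00 = €891.54
Pension Levy: 4% × €11,430.00 = €457.20
Health Levy: 6% × €11,430.00 = €685.80
Total: €1,253.49 + €891.54 + €457.20 + €685.80 = €3,288.03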